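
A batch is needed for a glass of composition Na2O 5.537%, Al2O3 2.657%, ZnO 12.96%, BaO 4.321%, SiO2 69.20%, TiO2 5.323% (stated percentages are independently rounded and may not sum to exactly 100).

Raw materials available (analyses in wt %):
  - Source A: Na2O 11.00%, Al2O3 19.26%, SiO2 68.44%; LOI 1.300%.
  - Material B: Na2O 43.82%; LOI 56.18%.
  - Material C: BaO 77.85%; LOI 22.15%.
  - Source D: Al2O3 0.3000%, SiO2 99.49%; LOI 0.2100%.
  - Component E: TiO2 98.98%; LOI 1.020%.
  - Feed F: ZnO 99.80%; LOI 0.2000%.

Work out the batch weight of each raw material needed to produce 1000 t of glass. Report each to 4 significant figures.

The intermediate values are printed (rounded to four significant digits) when written out — the whole derivation runs at exact precision through every step. Every reported result takes a single rounding; the derived quantities are re-derived starting from the weights for 1000 t of glass in full precision (glass mass, six oxide percentages, totals, yield, ignition loss), as they appear in problem or answer.
Oxide mass targets, per 1000 t glass:
  Na2O: 5.537% × 1000 = 55.37 t
  Al2O3: 2.657% × 1000 = 26.57 t
  ZnO: 12.96% × 1000 = 129.6 t
  BaO: 4.321% × 1000 = 43.21 t
  SiO2: 69.20% × 1000 = 692.0 t
  TiO2: 5.323% × 1000 = 53.23 t
Checking each oxide sum using the reported weights, at the basis given (sum by sum, the targets are met once rounding is allowed for):
  Na2O: 128.5·0.1100 + 94.10·0.4382 = 55.37 t (target 55.37 t)
  Al2O3: 128.5·0.1926 + 607.2·0.003000 = 26.57 t (target 26.57 t)
  ZnO: 129.9·0.9980 = 129.6 t (target 129.6 t)
  BaO: 55.50·0.7785 = 43.21 t (target 43.21 t)
  SiO2: 128.5·0.6844 + 607.2·0.9949 = 692.0 t (target 692.0 t)
  TiO2: 53.78·0.9898 = 53.23 t (target 53.23 t)
Glass-mass bookkeeping: Σ batch − LOI loss = 1000 t (summing oxide targets gives 1000 t; basis as stated: 1000 t — rounding explains the deltas).
Summing the batch: Σ batch = 1069 t; LOI loss = Σ batch·LOI = 68.91 t; as yield: glass ÷ batch → 93.55%.

Batch per 1000 t glass:
  Source A: 128.5 t
  Material B: 94.10 t
  Material C: 55.50 t
  Source D: 607.2 t
  Component E: 53.78 t
  Feed F: 129.9 t
Total batch = 1069 t; LOI loss = 68.91 t; yield = 93.55%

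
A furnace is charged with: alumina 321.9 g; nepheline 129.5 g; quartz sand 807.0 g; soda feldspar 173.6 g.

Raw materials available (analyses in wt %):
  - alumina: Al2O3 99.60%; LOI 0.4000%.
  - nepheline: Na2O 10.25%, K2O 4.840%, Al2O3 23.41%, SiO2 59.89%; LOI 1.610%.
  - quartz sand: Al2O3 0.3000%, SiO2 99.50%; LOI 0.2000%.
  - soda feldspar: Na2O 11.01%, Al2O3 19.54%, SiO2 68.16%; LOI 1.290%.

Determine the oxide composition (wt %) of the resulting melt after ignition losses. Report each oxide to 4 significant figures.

Glass mass = 1425 g (batch 1432 − LOI 7.226).
Composition: Na2O 2.273%, K2O 0.4399%, Al2O3 27.18%, SiO2 70.11%

All internal work keeps full float precision all the way through — in-progress results are printed rounded to four significant digits within the worked lines; each reported value is rounded once only — the derived quantities are carried starting from the weights at 1425 g of glass in full precision (glass mass, yield, four oxide percentages, totals, ignition loss) as set out in problem or answer.
Oxide masses out of the charge:
  Na2O: 129.5·0.1025 + 173.6·0.1101 = 32.39 g
  K2O: 129.5·0.04840 = 6.268 g
  Al2O3: 321.9·0.9960 + 129.5·0.2341 + 807.0·0.003000 + 173.6·0.1954 = 387.3 g
  SiO2: 129.5·0.5989 + 807.0·0.9950 + 173.6·0.6816 = 998.8 g
LOI: 321.9·0.004000 + 129.5·0.01610 + 807.0·0.002000 + 173.6·0.01290 = 7.226 g
Net of LOI, the glass mass = 1432 − 7.226 = 1425 g (consistent with Σ oxide mass)
percent by weight: oxide/glass ×100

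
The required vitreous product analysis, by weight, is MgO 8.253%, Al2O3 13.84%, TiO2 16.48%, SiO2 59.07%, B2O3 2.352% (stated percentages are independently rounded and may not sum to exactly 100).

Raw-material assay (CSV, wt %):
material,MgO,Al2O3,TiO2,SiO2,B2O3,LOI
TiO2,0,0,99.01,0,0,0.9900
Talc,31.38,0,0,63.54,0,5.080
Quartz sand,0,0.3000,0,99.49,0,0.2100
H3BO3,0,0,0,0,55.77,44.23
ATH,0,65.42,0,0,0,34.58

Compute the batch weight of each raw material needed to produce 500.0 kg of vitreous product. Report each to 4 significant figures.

Batch per 500.0 kg vitreous product:
  TiO2: 83.22 kg
  Talc: 131.5 kg
  Quartz sand: 212.9 kg
  H3BO3: 21.09 kg
  ATH: 104.8 kg
Total batch = 553.5 kg; LOI loss = 53.52 kg; yield = 90.33%

The intermediate values are shown (rounded to 4 significant figures) alongside each step. All internal work runs at exact precision at each step. Every reported figure takes just one rounding; the derived quantities are computed in exact precision (ignition loss, totals, the yield, five oxide percentages, glass mass) starting from the weights on 500.0 kg of glass exactly as shown in the problem or the answer.
Per-oxide target masses for 500.0 kg vitreous product:
  MgO: 8.253% × 500.0 = 41.26 kg
  Al2O3: 13.84% × 500.0 = 69.20 kg
  TiO2: 16.48% × 500.0 = 82.40 kg
  SiO2: 59.07% × 500.0 = 295.4 kg
  B2O3: 2.352% × 500.0 = 11.76 kg
Checking each oxide sum with the batch weights as given, under the basis named above (oxide sums agree with the targets modulo rounding of the values):
  MgO: 131.5·0.3138 = 41.26 kg (target 41.26 kg)
  Al2O3: 212.9·0.003000 + 104.8·0.6542 = 69.20 kg (target 69.20 kg)
  TiO2: 83.22·0.9901 = 82.40 kg (target 82.40 kg)
  SiO2: 131.5·0.6354 + 212.9·0.9949 = 295.4 kg (target 295.4 kg)
  B2O3: 21.09·0.5577 = 11.76 kg (target 11.76 kg)
Consistency of the glass mass: total batch − LOI = 500.0 kg (per-oxide target masses sum to 500.0 kg; basis as stated: 500.0 kg — deltas are rounding alone).
Adding the batch up: Σ batch = 553.5 kg; the LOI term Σ batch·LOI equals 53.52 kg; yield, glass over the total, = 90.33%.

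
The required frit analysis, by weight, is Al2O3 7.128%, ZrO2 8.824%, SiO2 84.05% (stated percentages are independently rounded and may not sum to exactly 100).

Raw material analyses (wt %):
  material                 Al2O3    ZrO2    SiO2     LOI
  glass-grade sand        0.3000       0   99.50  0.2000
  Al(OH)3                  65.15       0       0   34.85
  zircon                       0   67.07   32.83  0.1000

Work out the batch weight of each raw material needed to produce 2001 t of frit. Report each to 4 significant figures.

Batch per 2001 t frit:
  glass-grade sand: 1603 t
  Al(OH)3: 211.5 t
  zircon: 263.3 t
Total batch = 2078 t; LOI loss = 77.18 t; yield = 96.29%

Exact precision is held in all steps — intermediates are rounded off to 4 significant digits wherever printed. Exactly one rounding goes into each reported figure. The derived quantities (ignition loss, three oxide percentages, totals, glass mass, the yield) are re-derived from the batch weights per 2001 t of glass at full precision, precisely as stated by the question or the answer.
Target oxide masses per 2001 t frit:
  Al2O3: 7.128% × 2001 = 142.6 t
  ZrO2: 8.824% × 2001 = 176.6 t
  SiO2: 84.05% × 2001 = 1682 t
Oxide-by-oxide audit using the reported weights, under the basis named above (each sum matches its target mass modulo rounding of the values):
  Al2O3: 1603·0.003000 + 211.5·0.6515 = 142.6 t (target 142.6 t)
  ZrO2: 263.3·0.6707 = 176.6 t (target 176.6 t)
  SiO2: 1603·0.9950 + 263.3·0.3283 = 1681 t (target 1682 t)
Consistency of the glass mass: total batch − LOI = 2001 t (the Σ of target masses is 2001 t; stated basis 2001 t — differing by rounding only).
Summing the batch: Σ batch = 2078 t; ignition loss, Σ(batch × LOI) = 77.18 t; the yield ratio, glass ÷ batch: 96.29%.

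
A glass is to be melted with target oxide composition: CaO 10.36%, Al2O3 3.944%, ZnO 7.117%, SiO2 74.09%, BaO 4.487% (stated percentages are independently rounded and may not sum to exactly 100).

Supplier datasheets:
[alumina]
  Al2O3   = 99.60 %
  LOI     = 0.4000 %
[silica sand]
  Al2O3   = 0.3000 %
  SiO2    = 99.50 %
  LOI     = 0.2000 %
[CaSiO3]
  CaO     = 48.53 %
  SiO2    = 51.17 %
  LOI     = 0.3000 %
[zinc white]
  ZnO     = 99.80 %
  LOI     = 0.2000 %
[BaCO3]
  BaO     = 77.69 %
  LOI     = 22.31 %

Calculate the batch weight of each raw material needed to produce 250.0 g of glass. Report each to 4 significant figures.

Working values are shown, with 4-significant-figure rounding, at each printed step; all internal work holds exact precision at each step. Each reported result is rounded only once. The derived quantities (LOI, net glass mass, five oxide percentages, totals, the yield) are rebuilt from the weighed amounts per 250.0 g of glass in full precision as written in question or answer.
Per-oxide target masses for 250.0 g glass:
  CaO: 10.36% × 250.0 = 25.90 g
  Al2O3: 3.944% × 250.0 = 9.860 g
  ZnO: 7.117% × 250.0 = 17.79 g
  SiO2: 74.09% × 250.0 = 185.2 g
  BaO: 4.487% × 250.0 = 11.22 g
Mass-balance tally per oxide on the weights just shown, for the quoted basis mass (oxide sums agree with the targets up to rounding of the answer):
  CaO: 53.37·0.4853 = 25.90 g (target 25.90 g)
  Al2O3: 9.422·0.9960 + 158.7·0.003000 = 9.860 g (target 9.860 g)
  ZnO: 17.83·0.9980 = 17.79 g (target 17.79 g)
  SiO2: 158.7·0.9950 + 53.37·0.5117 = 185.2 g (target 185.2 g)
  BaO: 14.44·0.7769 = 11.22 g (target 11.22 g)
Mass balance on the glass: net batch after ignition = 250.0 g (the targets, summed, come to 250.0 g; basis as stated: 250.0 g — any gap is answer rounding).
Batch total: Σ batch = 253.8 g; LOI loss = Σ batch·LOI = 3.772 g; the yield ratio, glass ÷ batch: 98.51%.

Batch per 250.0 g glass:
  alumina: 9.422 g
  silica sand: 158.7 g
  CaSiO3: 53.37 g
  zinc white: 17.83 g
  BaCO3: 14.44 g
Total batch = 253.8 g; LOI loss = 3.772 g; yield = 98.51%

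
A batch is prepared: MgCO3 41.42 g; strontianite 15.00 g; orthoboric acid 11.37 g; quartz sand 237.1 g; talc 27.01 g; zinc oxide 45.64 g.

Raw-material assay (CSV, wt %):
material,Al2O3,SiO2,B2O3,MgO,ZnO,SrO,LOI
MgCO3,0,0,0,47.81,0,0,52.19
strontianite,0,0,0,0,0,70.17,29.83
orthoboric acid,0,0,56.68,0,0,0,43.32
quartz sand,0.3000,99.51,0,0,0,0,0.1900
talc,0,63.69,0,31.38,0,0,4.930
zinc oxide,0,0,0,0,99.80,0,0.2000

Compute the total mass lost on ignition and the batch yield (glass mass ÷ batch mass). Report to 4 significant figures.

LOI loss = 32.89 g; glass = 344.6 g; yield = 91.29%

Each numeric step keeps full float precision at each step; rounding to 4 significant figures extends to each intermediate as printed. Every reported value undergoes a single rounding; all derived quantities, including glass mass, the yield, the totals, six oxide percentages, LOI, are re-derived from the weighed amounts at 344.6 g of glass at full float precision, as written in the problem or the answer.
Each material's LOI contribution:
  MgCO3: 41.42 × 0.5219 = 21.62 g
  strontianite: 15.00 × 0.2983 = 4.474 g
  orthoboric acid: 11.37 × 0.4332 = 4.925 g
  quartz sand: 237.1 × 0.001900 = 0.4505 g
  talc: 27.01 × 0.04930 = 1.332 g
  zinc oxide: 45.64 × 0.002000 = 0.09128 g
Total LOI = 32.89 g
Glass = batch − LOI = 377.5 − 32.89 = 344.6 g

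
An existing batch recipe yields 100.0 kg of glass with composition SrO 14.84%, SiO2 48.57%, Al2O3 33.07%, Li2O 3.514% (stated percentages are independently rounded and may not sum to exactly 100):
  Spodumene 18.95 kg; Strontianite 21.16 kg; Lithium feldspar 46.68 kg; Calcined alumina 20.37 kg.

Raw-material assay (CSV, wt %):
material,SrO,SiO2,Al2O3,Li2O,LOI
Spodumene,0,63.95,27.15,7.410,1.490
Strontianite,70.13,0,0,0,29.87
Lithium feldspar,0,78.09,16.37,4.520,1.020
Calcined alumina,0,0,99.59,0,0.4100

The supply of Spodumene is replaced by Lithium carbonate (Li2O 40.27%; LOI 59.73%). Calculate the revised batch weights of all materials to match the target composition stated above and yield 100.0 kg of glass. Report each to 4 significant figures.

Revised batch per 100.0 kg glass:
  Lithium carbonate: 1.745 kg
  Strontianite: 21.16 kg
  Lithium feldspar: 62.20 kg
  Calcined alumina: 22.98 kg
Total batch = 108.1 kg; LOI loss = 8.091 kg

Intermediates appear with 4-significant-digit rounding at each printed step; all arithmetic runs at exact precision from start to finish — each reported figure includes exactly one rounding; the derived quantities (net glass mass, four oxide percentages, totals, LOI, the yield) are carried starting from the weights on 100.0 kg of glass in full float precision, as set out in the problem or the answer.
The oxide mass targets at 100.0 kg glass:
  SrO: 14.84% × 100.0 = 14.84 kg
  SiO2: 48.57% × 100.0 = 48.57 kg
  Al2O3: 33.07% × 100.0 = 33.07 kg
  Li2O: 3.514% × 100.0 = 3.514 kg
A balance pass over the oxides, from the weights as reported, at the basis given (sums match the target masses modulo rounding of the values):
  SrO: 21.16·0.7013 = 14.84 kg (target 14.84 kg)
  SiO2: 62.20·0.7809 = 48.57 kg (target 48.57 kg)
  Al2O3: 62.20·0.1637 + 22.98·0.9959 = 33.07 kg (target 33.07 kg)
  Li2O: 1.745·0.4027 + 62.20·0.04520 = 3.514 kg (target 3.514 kg)
Glass-mass sanity pass: total batch − LOI = 99.99 kg (summing oxide targets gives 99.99 kg; against the stated basis, 100.0 kg — gaps are rounding artifacts).
Summing the batch: Σ batch = 108.1 kg; LOI loss = Σ batch·LOI = 8.091 kg; yield = glass ÷ total batch = 92.51%.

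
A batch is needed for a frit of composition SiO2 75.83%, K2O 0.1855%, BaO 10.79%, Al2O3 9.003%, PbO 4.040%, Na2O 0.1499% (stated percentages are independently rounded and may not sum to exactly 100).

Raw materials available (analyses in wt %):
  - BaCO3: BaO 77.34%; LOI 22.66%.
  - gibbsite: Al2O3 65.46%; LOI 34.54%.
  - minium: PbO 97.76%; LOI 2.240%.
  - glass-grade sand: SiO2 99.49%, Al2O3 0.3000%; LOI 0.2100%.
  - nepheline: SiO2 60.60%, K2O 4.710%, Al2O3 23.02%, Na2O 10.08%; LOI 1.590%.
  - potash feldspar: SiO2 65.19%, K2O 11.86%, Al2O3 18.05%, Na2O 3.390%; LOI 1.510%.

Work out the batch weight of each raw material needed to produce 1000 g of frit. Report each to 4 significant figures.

Batch per 1000 g frit:
  BaCO3: 139.5 g
  gibbsite: 127.1 g
  minium: 41.33 g
  glass-grade sand: 748.1 g
  nepheline: 11.09 g
  potash feldspar: 11.24 g
Total batch = 1078 g; LOI loss = 78.35 g; yield = 92.73%

All arithmetic carries full float precision all the way through — values along the way are shown with 4-significant-digit rounding on the page. Every reported result is rounded just once. Derived quantities are recomputed using the weight values at 1000 g of glass at full precision (six oxide percentages, ignition loss, the yield, glass mass, the totals) precisely as stated by either problem or answer.
Oxide-by-oxide targets in 1000 g frit:
  SiO2: 75.83% × 1000 = 758.3 g
  K2O: 0.1855% × 1000 = 1.855 g
  BaO: 10.79% × 1000 = 107.9 g
  Al2O3: 9.003% × 1000 = 90.03 g
  PbO: 4.040% × 1000 = 40.40 g
  Na2O: 0.1499% × 1000 = 1.499 g
Oxide-by-oxide audit using the reported weights, relative to the basis at hand (oxide sums agree with the targets within answer rounding):
  SiO2: 748.1·0.9949 + 11.09·0.6060 + 11.24·0.6519 = 758.3 g (target 758.3 g)
  K2O: 11.09·0.04710 + 11.24·0.1186 = 1.855 g (target 1.855 g)
  BaO: 139.5·0.7734 = 107.9 g (target 107.9 g)
  Al2O3: 127.1·0.6546 + 748.1·0.003000 + 11.09·0.2302 + 11.24·0.1805 = 90.03 g (target 90.03 g)
  PbO: 41.33·0.9776 = 40.40 g (target 40.40 g)
  Na2O: 11.09·0.1008 + 11.24·0.03390 = 1.499 g (target 1.499 g)
Glass-mass closure: batch total minus LOI = 1000 g (oxide target masses add up to 1000 g; versus the stated basis of 1000 g — a pure rounding effect).
Adding the batch up: Σ batch = 1078 g; the LOI term Σ batch·LOI equals 78.35 g; glass ÷ batch gives a yield of 92.73%.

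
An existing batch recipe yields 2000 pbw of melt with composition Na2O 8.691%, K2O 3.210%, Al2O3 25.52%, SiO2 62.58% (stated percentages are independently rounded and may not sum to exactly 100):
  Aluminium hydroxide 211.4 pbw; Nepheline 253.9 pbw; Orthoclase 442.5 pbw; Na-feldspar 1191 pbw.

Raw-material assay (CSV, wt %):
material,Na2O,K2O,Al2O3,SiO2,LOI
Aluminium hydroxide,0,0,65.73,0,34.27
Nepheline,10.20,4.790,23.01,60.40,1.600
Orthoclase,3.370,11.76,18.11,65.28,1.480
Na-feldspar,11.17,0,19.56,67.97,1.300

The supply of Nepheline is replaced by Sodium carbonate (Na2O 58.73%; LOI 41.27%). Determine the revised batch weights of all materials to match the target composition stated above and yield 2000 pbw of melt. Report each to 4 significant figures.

Revised batch per 2000 pbw melt:
  Aluminium hydroxide: 234.2 pbw
  Sodium carbonate: 14.14 pbw
  Orthoclase: 545.9 pbw
  Na-feldspar: 1317 pbw
Total batch = 2111 pbw; LOI loss = 111.3 pbw

All internal work holds exact precision at each step — mid-chain values are shown rounded to four significant digits at each printed step. Exactly one rounding lands on every reported figure — the derived quantities, including the yield, four oxide percentages, ignition loss, totals, glass mass, are rebuilt starting from the weights on 2000 pbw of glass in exact precision, exactly as printed in the problem or the answer.
Per-oxide target masses for 2000 pbw melt:
  Na2O: 8.691% × 2000 = 173.8 pbw
  K2O: 3.210% × 2000 = 64.20 pbw
  Al2O3: 25.52% × 2000 = 510.4 pbw
  SiO2: 62.58% × 2000 = 1252 pbw
Verifying the oxide balance using the reported weights, versus the basis set out (target by target, the sums agree exact up to rounding of places):
  Na2O: 14.14·0.5873 + 545.9·0.03370 + 1317·0.1117 = 173.8 pbw (target 173.8 pbw)
  K2O: 545.9·0.1176 = 64.20 pbw (target 64.20 pbw)
  Al2O3: 234.2·0.6573 + 545.9·0.1811 + 1317·0.1956 = 510.4 pbw (target 510.4 pbw)
  SiO2: 545.9·0.6528 + 1317·0.6797 = 1252 pbw (target 1252 pbw)
Consistency of the glass mass: the batch minus its LOI: 2000 pbw (summing oxide targets gives 2000 pbw; versus the stated basis of 2000 pbw — deltas are rounding alone).
Batch grand total — Σ batch = 2111 pbw; Σ batch·LOI gives LOI loss = 111.3 pbw; yield = glass ÷ total batch = 94.73%.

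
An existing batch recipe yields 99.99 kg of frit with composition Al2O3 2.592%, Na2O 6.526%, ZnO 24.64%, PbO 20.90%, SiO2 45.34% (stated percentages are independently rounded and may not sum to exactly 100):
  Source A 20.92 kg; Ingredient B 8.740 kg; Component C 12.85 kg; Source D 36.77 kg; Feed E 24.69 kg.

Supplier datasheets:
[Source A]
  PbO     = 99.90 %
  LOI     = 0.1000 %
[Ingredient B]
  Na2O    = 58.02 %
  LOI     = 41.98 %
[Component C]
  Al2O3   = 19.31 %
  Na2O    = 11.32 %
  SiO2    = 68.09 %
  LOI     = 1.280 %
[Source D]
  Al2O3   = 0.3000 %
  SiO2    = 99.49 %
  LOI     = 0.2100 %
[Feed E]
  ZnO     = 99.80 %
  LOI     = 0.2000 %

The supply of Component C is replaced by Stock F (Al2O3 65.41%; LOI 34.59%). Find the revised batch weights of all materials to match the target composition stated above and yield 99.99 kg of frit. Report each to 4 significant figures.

All internal work maintains full float precision throughout; mid-chain values are printed with 4-significant-digit rounding on the page. Every reported number is rounded exactly once; all derived quantities, which include totals, five oxide percentages, net glass mass, the yield, ignition loss, are computed at full float precision, precisely as stated by the problem or the answer, from the weighed amounts for 99.99 kg of glass.
Oxide mass targets, per 99.99 kg frit:
  Al2O3: 2.592% × 99.99 = 2.592 kg
  Na2O: 6.526% × 99.99 = 6.525 kg
  ZnO: 24.64% × 99.99 = 24.64 kg
  PbO: 20.90% × 99.99 = 20.90 kg
  SiO2: 45.34% × 99.99 = 45.34 kg
Mass-balance tally per oxide applying the batch weights above, for the quoted basis mass (sum by sum, the targets are met exact up to rounding of places):
  Al2O3: 3.753·0.6541 + 45.57·0.003000 = 2.592 kg (target 2.592 kg)
  Na2O: 11.25·0.5802 = 6.527 kg (target 6.525 kg)
  ZnO: 24.69·0.9980 = 24.64 kg (target 24.64 kg)
  PbO: 20.92·0.9990 = 20.90 kg (target 20.90 kg)
  SiO2: 45.57·0.9949 = 45.34 kg (target 45.34 kg)
Mass balance on the glass: whole batch net of LOI = 100.0 kg (per-oxide target masses sum to 99.99 kg; with the basis standing at 99.99 kg — gaps are rounding artifacts).
Batch grand total — Σ batch = 106.2 kg; ignition loss, Σ(batch × LOI) = 6.187 kg; as yield: glass ÷ batch → 94.17%.

Revised batch per 99.99 kg frit:
  Source A: 20.92 kg
  Ingredient B: 11.25 kg
  Stock F: 3.753 kg
  Source D: 45.57 kg
  Feed E: 24.69 kg
Total batch = 106.2 kg; LOI loss = 6.187 kg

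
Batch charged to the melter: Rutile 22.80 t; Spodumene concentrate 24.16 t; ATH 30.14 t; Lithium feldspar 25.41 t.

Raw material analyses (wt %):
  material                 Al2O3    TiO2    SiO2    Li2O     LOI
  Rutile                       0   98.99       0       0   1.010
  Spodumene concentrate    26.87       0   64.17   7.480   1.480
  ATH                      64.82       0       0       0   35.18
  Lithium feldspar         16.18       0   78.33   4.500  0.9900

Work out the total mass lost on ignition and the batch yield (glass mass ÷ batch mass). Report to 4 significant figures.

Each numeric step runs at full float precision at all times. Intermediates are printed rounded to 4 significant figures; each reported value includes exactly one rounding; the derived quantities are rebuilt in full precision (yield, totals, net glass mass, four oxide percentages, ignition loss) starting from the weights for 91.07 t of glass, as written in question or answer.
Material-by-material LOI:
  Rutile: 22.80 × 0.01010 = 0.2303 t
  Spodumene concentrate: 24.16 × 0.01480 = 0.3576 t
  ATH: 30.14 × 0.3518 = 10.60 t
  Lithium feldspar: 25.41 × 0.009900 = 0.2516 t
Total LOI = 11.44 t
Glass = batch − LOI = 102.5 − 11.44 = 91.07 t

LOI loss = 11.44 t; glass = 91.07 t; yield = 88.84%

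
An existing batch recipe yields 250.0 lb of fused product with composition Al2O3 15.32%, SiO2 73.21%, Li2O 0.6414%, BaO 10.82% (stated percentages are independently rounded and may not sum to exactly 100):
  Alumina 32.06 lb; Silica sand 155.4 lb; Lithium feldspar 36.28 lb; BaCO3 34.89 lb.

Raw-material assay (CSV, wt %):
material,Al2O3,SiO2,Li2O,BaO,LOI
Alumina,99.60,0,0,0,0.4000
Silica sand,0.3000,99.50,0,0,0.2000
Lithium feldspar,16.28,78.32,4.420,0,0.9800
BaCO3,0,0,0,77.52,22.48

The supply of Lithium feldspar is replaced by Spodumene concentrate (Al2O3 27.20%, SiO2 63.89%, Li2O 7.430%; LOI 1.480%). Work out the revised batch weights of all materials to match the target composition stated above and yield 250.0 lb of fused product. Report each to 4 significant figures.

Revised batch per 250.0 lb fused product:
  Alumina: 32.05 lb
  Silica sand: 170.1 lb
  Spodumene concentrate: 21.58 lb
  BaCO3: 34.89 lb
Total batch = 258.6 lb; LOI loss = 8.631 lb

Intermediates appear, rounded to four significant digits, when written out — each numeric step keeps exact precision throughout. Each reported number carries a single rounding. Derived quantities are computed from the weighed amounts per 250.0 lb of glass at exact precision (the totals, net glass mass, the four compositions, ignition loss, yield) as written in either problem or answer.
Oxide-by-oxide targets in 250.0 lb fused product:
  Al2O3: 15.32% × 250.0 = 38.30 lb
  SiO2: 73.21% × 250.0 = 183.0 lb
  Li2O: 0.6414% × 250.0 = 1.604 lb
  BaO: 10.82% × 250.0 = 27.05 lb
Balance tally, oxide-wise, applying the batch weights above, versus the basis set out (sums match the target masses net of answer rounding effects):
  Al2O3: 32.05·0.9960 + 170.1·0.003000 + 21.58·0.2720 = 38.30 lb (target 38.30 lb)
  SiO2: 170.1·0.9950 + 21.58·0.6389 = 183.0 lb (target 183.0 lb)
  Li2O: 21.58·0.07430 = 1.603 lb (target 1.604 lb)
  BaO: 34.89·0.7752 = 27.05 lb (target 27.05 lb)
Mass balance on the glass: batch Σ − ignition loss = 250.0 lb (per-oxide target masses sum to 250.0 lb; against the stated basis, 250.0 lb — any gap is answer rounding).
Adding the batch up: Σ batch = 258.6 lb; ignition loss, Σ(batch × LOI) = 8.631 lb; glass ÷ batch gives a yield of 96.66%.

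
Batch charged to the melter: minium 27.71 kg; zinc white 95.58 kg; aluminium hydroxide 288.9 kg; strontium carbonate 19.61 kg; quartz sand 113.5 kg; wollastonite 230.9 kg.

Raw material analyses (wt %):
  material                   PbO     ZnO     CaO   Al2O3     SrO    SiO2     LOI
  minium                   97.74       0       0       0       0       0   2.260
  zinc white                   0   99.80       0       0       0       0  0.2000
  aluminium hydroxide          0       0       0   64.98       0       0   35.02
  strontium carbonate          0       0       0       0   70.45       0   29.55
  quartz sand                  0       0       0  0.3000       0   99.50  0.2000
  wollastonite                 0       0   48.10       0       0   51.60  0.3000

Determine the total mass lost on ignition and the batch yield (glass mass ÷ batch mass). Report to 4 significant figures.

The working math runs at full float precision through every step; rounding to four significant figures applies to every working value as printed — every reported result is rounded just once; all derived quantities, including the six compositions, net glass mass, totals, the yield, ignition loss, are computed from the weighed amounts at 667.5 kg of glass at exact precision as they appear in the problem or answer text.
Material-by-material LOI:
  minium: 27.71 × 0.02260 = 0.6262 kg
  zinc white: 95.58 × 0.002000 = 0.1912 kg
  aluminium hydroxide: 288.9 × 0.3502 = 101.2 kg
  strontium carbonate: 19.61 × 0.2955 = 5.795 kg
  quartz sand: 113.5 × 0.002000 = 0.2270 kg
  wollastonite: 230.9 × 0.003000 = 0.6927 kg
Total LOI = 108.7 kg
Glass = batch − LOI = 776.2 − 108.7 = 667.5 kg

LOI loss = 108.7 kg; glass = 667.5 kg; yield = 86.00%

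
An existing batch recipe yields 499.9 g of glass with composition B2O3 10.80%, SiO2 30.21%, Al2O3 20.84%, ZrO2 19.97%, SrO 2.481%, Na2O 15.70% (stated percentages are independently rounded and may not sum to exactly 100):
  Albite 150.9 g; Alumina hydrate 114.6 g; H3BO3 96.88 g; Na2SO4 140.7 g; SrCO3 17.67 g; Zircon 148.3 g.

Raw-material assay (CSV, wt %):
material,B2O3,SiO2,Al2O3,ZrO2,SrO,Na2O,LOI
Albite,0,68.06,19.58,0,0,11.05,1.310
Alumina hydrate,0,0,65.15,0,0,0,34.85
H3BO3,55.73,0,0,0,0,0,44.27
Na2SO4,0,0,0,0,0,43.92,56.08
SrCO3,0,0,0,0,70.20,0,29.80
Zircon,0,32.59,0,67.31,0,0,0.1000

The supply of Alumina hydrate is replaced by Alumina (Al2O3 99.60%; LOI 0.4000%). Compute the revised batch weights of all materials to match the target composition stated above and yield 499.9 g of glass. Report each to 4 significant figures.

Intermediates are displayed, rounded to 4 significant figures, alongside each step; the working math keeps exact precision in all steps. Each reported number undergoes a single rounding; all derived quantities, including the yield, net glass mass, ignition loss, the totals, the six compositions, are rebuilt starting from the weights on 499.9 g of glass at full precision, as set out in the question or the answer.
Target masses of each oxide per 499.9 g glass:
  B2O3: 10.80% × 499.9 = 53.99 g
  SiO2: 30.21% × 499.9 = 151.0 g
  Al2O3: 20.84% × 499.9 = 104.2 g
  ZrO2: 19.97% × 499.9 = 99.83 g
  SrO: 2.481% × 499.9 = 12.40 g
  Na2O: 15.70% × 499.9 = 78.48 g
Mass-balance tally per oxide given the weights on record, for the quoted basis mass (delivered sums recover each target once rounding is allowed for):
  B2O3: 96.88·0.5573 = 53.99 g (target 53.99 g)
  SiO2: 150.9·0.6806 + 148.3·0.3259 = 151.0 g (target 151.0 g)
  Al2O3: 150.9·0.1958 + 74.94·0.9960 = 104.2 g (target 104.2 g)
  ZrO2: 148.3·0.6731 = 99.82 g (target 99.83 g)
  SrO: 17.67·0.7020 = 12.40 g (target 12.40 g)
  Na2O: 150.9·0.1105 + 140.7·0.4392 = 78.47 g (target 78.48 g)
Auditing the glass mass value: batch total minus LOI = 499.9 g (oxide target masses add up to 499.9 g; with the basis standing at 499.9 g — gaps are rounding artifacts).
Adding the batch up: Σ batch = 629.4 g; LOI removed, Σ of batch·LOI: 129.5 g; glass ÷ batch gives a yield of 79.43%.

Revised batch per 499.9 g glass:
  Albite: 150.9 g
  Alumina: 74.94 g
  H3BO3: 96.88 g
  Na2SO4: 140.7 g
  SrCO3: 17.67 g
  Zircon: 148.3 g
Total batch = 629.4 g; LOI loss = 129.5 g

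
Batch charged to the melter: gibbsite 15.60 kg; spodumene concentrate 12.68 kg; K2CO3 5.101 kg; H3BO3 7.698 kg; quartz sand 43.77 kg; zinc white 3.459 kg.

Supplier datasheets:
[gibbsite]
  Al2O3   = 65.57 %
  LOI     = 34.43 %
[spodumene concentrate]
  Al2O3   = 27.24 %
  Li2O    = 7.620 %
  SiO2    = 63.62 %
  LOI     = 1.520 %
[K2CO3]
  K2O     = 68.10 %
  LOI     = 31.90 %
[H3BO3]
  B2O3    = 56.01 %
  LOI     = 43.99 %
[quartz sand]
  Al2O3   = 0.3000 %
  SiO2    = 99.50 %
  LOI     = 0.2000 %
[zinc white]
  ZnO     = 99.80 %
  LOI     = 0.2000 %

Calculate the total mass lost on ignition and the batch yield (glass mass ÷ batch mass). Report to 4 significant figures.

LOI loss = 10.67 kg; glass = 77.64 kg; yield = 87.92%

Values along the way are displayed rounded off to 4 significant digits in the printout; the working math keeps full float precision at all times — exactly one rounding goes into each reported result. The derived quantities, which include the six compositions, yield, totals, glass mass, ignition loss, are re-derived in full float precision, exactly as shown in the problem or the answer, from the weighed amounts per 77.64 kg of glass.
Loss on ignition, line by line:
  gibbsite: 15.60 × 0.3443 = 5.371 kg
  spodumene concentrate: 12.68 × 0.01520 = 0.1927 kg
  K2CO3: 5.101 × 0.3190 = 1.627 kg
  H3BO3: 7.698 × 0.4399 = 3.386 kg
  quartz sand: 43.77 × 0.002000 = 0.08754 kg
  zinc white: 3.459 × 0.002000 = 0.006918 kg
Total LOI = 10.67 kg
Glass = batch − LOI = 88.31 − 10.67 = 77.64 kg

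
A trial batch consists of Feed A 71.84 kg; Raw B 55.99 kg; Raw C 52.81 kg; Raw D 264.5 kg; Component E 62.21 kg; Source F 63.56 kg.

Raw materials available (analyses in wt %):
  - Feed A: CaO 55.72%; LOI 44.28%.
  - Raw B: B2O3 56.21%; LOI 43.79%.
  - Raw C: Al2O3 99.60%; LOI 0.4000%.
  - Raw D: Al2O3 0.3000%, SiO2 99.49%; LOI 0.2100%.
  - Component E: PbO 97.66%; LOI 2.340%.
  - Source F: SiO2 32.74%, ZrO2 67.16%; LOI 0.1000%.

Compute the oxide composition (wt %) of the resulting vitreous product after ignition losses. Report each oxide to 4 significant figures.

Every computation holds full float precision through every step — values along the way are rounded off to 4 significant figures when displayed. Every reported value is rounded just once; all derived quantities are re-derived starting from the weights for 512.3 kg of glass in full precision (ignition loss, the yield, glass mass, the six compositions, the totals), exactly as printed in the question or the answer.
Oxide masses out of the charge:
  Al2O3: 52.81·0.9960 + 264.5·0.003000 = 53.39 kg
  PbO: 62.21·0.9766 = 60.75 kg
  SiO2: 264.5·0.9949 + 63.56·0.3274 = 284.0 kg
  CaO: 71.84·0.5572 = 40.03 kg
  ZrO2: 63.56·0.6716 = 42.69 kg
  B2O3: 55.99·0.5621 = 31.47 kg
LOI: 71.84·0.4428 + 55.99·0.4379 + 52.81·0.004000 + 264.5·0.002100 + 62.21·0.02340 + 63.56·0.001000 = 58.61 kg
batch − LOI leaves glass = 570.9 − 58.61 = 512.3 kg (matching Σ of the oxides)
oxide / glass × 100 gives the wt %

Glass mass = 512.3 kg (batch 570.9 − LOI 58.61).
Composition: Al2O3 10.42%, PbO 11.86%, SiO2 55.43%, CaO 7.814%, ZrO2 8.332%, B2O3 6.143%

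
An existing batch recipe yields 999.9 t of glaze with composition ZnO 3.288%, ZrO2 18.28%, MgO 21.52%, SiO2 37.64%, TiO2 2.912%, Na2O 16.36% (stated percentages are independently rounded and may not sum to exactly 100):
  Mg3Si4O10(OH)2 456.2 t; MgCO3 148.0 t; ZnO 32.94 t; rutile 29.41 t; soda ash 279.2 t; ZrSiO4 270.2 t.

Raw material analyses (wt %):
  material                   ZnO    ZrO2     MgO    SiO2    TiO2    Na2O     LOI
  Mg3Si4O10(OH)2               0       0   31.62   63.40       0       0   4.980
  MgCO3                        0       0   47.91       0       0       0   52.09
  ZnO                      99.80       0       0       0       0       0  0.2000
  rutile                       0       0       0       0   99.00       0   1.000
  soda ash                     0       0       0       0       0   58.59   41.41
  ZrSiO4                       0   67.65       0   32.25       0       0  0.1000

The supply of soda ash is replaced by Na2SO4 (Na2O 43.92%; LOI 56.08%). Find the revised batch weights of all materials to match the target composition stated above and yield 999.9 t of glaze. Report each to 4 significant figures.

Revised batch per 999.9 t glaze:
  Mg3Si4O10(OH)2: 456.2 t
  MgCO3: 148.0 t
  ZnO: 32.94 t
  rutile: 29.41 t
  Na2SO4: 372.5 t
  ZrSiO4: 270.2 t
Total batch = 1309 t; LOI loss = 309.3 t

In-progress results appear, rounded to 4 significant digits, within the worked lines. All internal work runs at full float precision through every step; each reported figure is rounded once only; the derived quantities are computed in full precision (yield, net glass mass, the six compositions, ignition loss, totals) starting from the weights per 999.9 t of glass, as written in the problem or the answer.
Oxide mass targets, per 999.9 t glaze:
  ZnO: 3.288% × 999.9 = 32.88 t
  ZrO2: 18.28% × 999.9 = 182.8 t
  MgO: 21.52% × 999.9 = 215.2 t
  SiO2: 37.64% × 999.9 = 376.4 t
  TiO2: 2.912% × 999.9 = 29.12 t
  Na2O: 16.36% × 999.9 = 163.6 t
Sums-versus-targets review applying the batch weights above, per the basis as stated (sums match the target masses given rounding of the digits):
  ZnO: 32.94·0.9980 = 32.87 t (target 32.88 t)
  ZrO2: 270.2·0.6765 = 182.8 t (target 182.8 t)
  MgO: 456.2·0.3162 + 148.0·0.4791 = 215.2 t (target 215.2 t)
  SiO2: 456.2·0.6340 + 270.2·0.3225 = 376.4 t (target 376.4 t)
  TiO2: 29.41·0.9900 = 29.12 t (target 29.12 t)
  Na2O: 372.5·0.4392 = 163.6 t (target 163.6 t)
Mass balance on the glass: total charge less LOI = 999.9 t (per-oxide target masses sum to 999.9 t; stated basis 999.9 t — any gap is answer rounding).
Whole-batch sum: Σ batch = 1309 t; Σ batch·LOI gives LOI loss = 309.3 t; as yield: glass ÷ batch → 76.37%.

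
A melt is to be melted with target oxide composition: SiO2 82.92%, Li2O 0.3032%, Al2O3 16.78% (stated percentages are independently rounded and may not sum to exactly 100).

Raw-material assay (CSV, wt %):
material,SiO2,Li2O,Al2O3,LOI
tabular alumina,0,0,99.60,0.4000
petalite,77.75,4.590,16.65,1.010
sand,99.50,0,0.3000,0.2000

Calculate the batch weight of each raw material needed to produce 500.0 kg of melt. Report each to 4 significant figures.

Each numeric step keeps exact precision throughout; the intermediate values appear rounded to four significant figures on the page — each reported value takes a single rounding; derived quantities are computed at exact precision (net glass mass, three oxide percentages, the yield, ignition loss, the totals) from the weighed amounts on 500.0 kg of glass, exactly as printed in either problem or answer.
Target masses of each oxide per 500.0 kg melt:
  SiO2: 82.92% × 500.0 = 414.6 kg
  Li2O: 0.3032% × 500.0 = 1.516 kg
  Al2O3: 16.78% × 500.0 = 83.90 kg
Checking each oxide sum with the batch weights as given, per the basis as stated (each sum matches its target mass inside rounding margins):
  SiO2: 33.03·0.7775 + 390.9·0.9950 = 414.6 kg (target 414.6 kg)
  Li2O: 33.03·0.04590 = 1.516 kg (target 1.516 kg)
  Al2O3: 77.54·0.9960 + 33.03·0.1665 + 390.9·0.003000 = 83.90 kg (target 83.90 kg)
Mass balance on the glass: batch total minus LOI = 500.0 kg (targets for the oxides total 500.0 kg; with the basis standing at 500.0 kg — deltas are rounding alone).
Whole-batch sum: Σ batch = 501.5 kg; LOI removed, Σ of batch·LOI: 1.426 kg; as yield: glass ÷ batch → 99.72%.

Batch per 500.0 kg melt:
  tabular alumina: 77.54 kg
  petalite: 33.03 kg
  sand: 390.9 kg
Total batch = 501.5 kg; LOI loss = 1.426 kg; yield = 99.72%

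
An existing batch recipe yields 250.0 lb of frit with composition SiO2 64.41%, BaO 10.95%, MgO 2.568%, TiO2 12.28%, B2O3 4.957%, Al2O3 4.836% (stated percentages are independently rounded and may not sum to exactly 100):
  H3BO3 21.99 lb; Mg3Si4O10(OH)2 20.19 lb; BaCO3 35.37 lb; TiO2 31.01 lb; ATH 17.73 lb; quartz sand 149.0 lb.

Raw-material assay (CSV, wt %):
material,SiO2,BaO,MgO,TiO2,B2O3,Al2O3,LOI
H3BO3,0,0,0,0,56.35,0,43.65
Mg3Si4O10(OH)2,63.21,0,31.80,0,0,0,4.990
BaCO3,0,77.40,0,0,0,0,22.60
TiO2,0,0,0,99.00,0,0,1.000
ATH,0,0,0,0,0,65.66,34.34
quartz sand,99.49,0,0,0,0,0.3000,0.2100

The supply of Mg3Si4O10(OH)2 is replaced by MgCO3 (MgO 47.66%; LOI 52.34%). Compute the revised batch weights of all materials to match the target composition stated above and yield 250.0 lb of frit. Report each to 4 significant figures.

The intermediate values are shown, rounded to four significant figures, as written; all arithmetic keeps exact precision all the way through; a single rounding completes each reported value — the derived quantities are rebuilt at exact precision (six oxide percentages, the yield, LOI, totals, net glass mass) starting from the weights at 250.0 lb of glass, precisely as stated by problem or answer.
Oxide-by-oxide targets in 250.0 lb frit:
  SiO2: 64.41% × 250.0 = 161.0 lb
  BaO: 10.95% × 250.0 = 27.38 lb
  MgO: 2.568% × 250.0 = 6.420 lb
  TiO2: 12.28% × 250.0 = 30.70 lb
  B2O3: 4.957% × 250.0 = 12.39 lb
  Al2O3: 4.836% × 250.0 = 12.09 lb
Verifying the oxide balance with the batch weights as given, relative to the basis at hand (summed amounts equal target values within answer rounding):
  SiO2: 161.9·0.9949 = 161.1 lb (target 161.0 lb)
  BaO: 35.37·0.7740 = 27.38 lb (target 27.38 lb)
  MgO: 13.47·0.4766 = 6.420 lb (target 6.420 lb)
  TiO2: 31.01·0.9900 = 30.70 lb (target 30.70 lb)
  B2O3: 21.99·0.5635 = 12.39 lb (target 12.39 lb)
  Al2O3: 17.67·0.6566 + 161.9·0.003000 = 12.09 lb (target 12.09 lb)
Auditing the glass mass value: whole batch net of LOI = 250.0 lb (oxide target masses add up to 250.0 lb; with the basis standing at 250.0 lb — differing by rounding only).
Total batch = Σ batch = 281.4 lb; LOI loss = Σ batch·LOI = 31.36 lb; glass ÷ batch gives a yield of 88.86%.

Revised batch per 250.0 lb frit:
  H3BO3: 21.99 lb
  MgCO3: 13.47 lb
  BaCO3: 35.37 lb
  TiO2: 31.01 lb
  ATH: 17.67 lb
  quartz sand: 161.9 lb
Total batch = 281.4 lb; LOI loss = 31.36 lb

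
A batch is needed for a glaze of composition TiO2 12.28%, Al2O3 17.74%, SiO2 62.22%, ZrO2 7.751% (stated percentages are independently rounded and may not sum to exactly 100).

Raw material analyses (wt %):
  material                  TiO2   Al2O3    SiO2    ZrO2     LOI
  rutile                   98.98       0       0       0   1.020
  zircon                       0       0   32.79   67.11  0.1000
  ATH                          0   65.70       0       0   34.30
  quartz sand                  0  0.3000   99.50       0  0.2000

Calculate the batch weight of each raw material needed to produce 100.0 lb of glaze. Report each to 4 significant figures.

The intermediate values are displayed rounded to 4 significant figures between the steps; the whole derivation maintains full float precision all the way through; each reported result is rounded just once; derived quantities (four oxide percentages, LOI, glass mass, totals, the yield) are recomputed at exact precision from the weighed amounts on 100.0 lb of glass as set out in problem or answer.
Per-oxide target masses for 100.0 lb glaze:
  TiO2: 12.28% × 100.0 = 12.28 lb
  Al2O3: 17.74% × 100.0 = 17.74 lb
  SiO2: 62.22% × 100.0 = 62.22 lb
  ZrO2: 7.751% × 100.0 = 7.751 lb
Mass-balance tally per oxide given the weights on record, at the basis given (every target is met by its sum modulo rounding of the values):
  TiO2: 12.41·0.9898 = 12.28 lb (target 12.28 lb)
  Al2O3: 26.73·0.6570 + 58.73·0.003000 = 17.74 lb (target 17.74 lb)
  SiO2: 11.55·0.3279 + 58.73·0.9950 = 62.22 lb (target 62.22 lb)
  ZrO2: 11.55·0.6711 = 7.751 lb (target 7.751 lb)
Consistency of the glass mass: the batch minus its LOI: 100.0 lb (per-oxide target masses sum to 99.99 lb; basis as stated: 100.0 lb — any gap is answer rounding).
Batch total: Σ batch = 109.4 lb; Σ batch·LOI gives LOI loss = 9.424 lb; glass ÷ batch gives a yield of 91.39%.

Batch per 100.0 lb glaze:
  rutile: 12.41 lb
  zircon: 11.55 lb
  ATH: 26.73 lb
  quartz sand: 58.73 lb
Total batch = 109.4 lb; LOI loss = 9.424 lb; yield = 91.39%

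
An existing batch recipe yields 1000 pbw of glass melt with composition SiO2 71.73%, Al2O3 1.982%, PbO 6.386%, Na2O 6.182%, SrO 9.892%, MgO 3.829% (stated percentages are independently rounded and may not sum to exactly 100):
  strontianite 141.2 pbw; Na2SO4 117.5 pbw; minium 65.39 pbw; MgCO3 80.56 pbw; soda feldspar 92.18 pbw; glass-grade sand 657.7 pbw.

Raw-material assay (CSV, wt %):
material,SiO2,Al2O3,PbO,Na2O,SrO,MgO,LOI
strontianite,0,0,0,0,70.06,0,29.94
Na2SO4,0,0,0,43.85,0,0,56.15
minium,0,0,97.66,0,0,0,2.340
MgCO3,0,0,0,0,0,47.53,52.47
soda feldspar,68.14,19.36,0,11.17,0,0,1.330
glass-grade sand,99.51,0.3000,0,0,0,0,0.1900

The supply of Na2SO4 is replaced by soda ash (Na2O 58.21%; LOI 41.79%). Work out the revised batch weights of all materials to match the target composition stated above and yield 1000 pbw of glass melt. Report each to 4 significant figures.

The whole derivation keeps full precision end to end. Intermediates appear, with 4-significant-figure rounding, at each printed step; a single rounding produces every reported number — the derived quantities (totals, LOI, yield, the six compositions, net glass mass) are rebuilt using the weight values for 1000 pbw of glass at full float precision exactly as printed in problem or answer.
Oxide mass targets, per 1000 pbw glass melt:
  SiO2: 71.73% × 1000 = 717.3 pbw
  Al2O3: 1.982% × 1000 = 19.82 pbw
  PbO: 6.386% × 1000 = 63.86 pbw
  Na2O: 6.182% × 1000 = 61.82 pbw
  SrO: 9.892% × 1000 = 98.92 pbw
  MgO: 3.829% × 1000 = 38.29 pbw
A balance pass over the oxides, using the reported weights, versus the basis set out (target by target, the sums agree modulo rounding of the values):
  SiO2: 92.18·0.6814 + 657.7·0.9951 = 717.3 pbw (target 717.3 pbw)
  Al2O3: 92.18·0.1936 + 657.7·0.003000 = 19.82 pbw (target 19.82 pbw)
  PbO: 65.39·0.9766 = 63.86 pbw (target 63.86 pbw)
  Na2O: 88.51·0.5821 + 92.18·0.1117 = 61.82 pbw (target 61.82 pbw)
  SrO: 141.2·0.7006 = 98.92 pbw (target 98.92 pbw)
  MgO: 80.56·0.4753 = 38.29 pbw (target 38.29 pbw)
Glass-mass closure: total charge less LOI = 1000 pbw (summing oxide targets gives 1000 pbw; the stated basis being 1000 pbw — gaps are rounding artifacts).
Total batch = Σ batch = 1126 pbw; the LOI term Σ batch·LOI equals 125.5 pbw; the yield ratio, glass ÷ batch: 88.85%.

Revised batch per 1000 pbw glass melt:
  strontianite: 141.2 pbw
  soda ash: 88.51 pbw
  minium: 65.39 pbw
  MgCO3: 80.56 pbw
  soda feldspar: 92.18 pbw
  glass-grade sand: 657.7 pbw
Total batch = 1126 pbw; LOI loss = 125.5 pbw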